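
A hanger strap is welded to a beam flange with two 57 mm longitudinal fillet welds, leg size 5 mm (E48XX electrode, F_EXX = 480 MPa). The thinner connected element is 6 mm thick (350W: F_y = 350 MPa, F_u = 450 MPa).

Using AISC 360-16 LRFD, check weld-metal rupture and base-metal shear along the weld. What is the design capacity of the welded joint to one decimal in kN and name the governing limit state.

87.0 kN (weld metal governs)

Weld metal: throat = 0.707×5 = 3.535 mm, L = 2×57 = 114 mm. φR_n = 0.75 × 0.6 × 480 × 3.535 × 114 = 87.0 kN.
Base metal shear (6 mm plate): yield φR_n = 1.0×0.6×350×6×114 = 143.6 kN; rupture φR_n = 0.75×0.6×450×6×114 = 138.5 kN; take 138.5 kN (rupture).
Governing: min(87.0, 138.5) = 87.0 kN → weld metal.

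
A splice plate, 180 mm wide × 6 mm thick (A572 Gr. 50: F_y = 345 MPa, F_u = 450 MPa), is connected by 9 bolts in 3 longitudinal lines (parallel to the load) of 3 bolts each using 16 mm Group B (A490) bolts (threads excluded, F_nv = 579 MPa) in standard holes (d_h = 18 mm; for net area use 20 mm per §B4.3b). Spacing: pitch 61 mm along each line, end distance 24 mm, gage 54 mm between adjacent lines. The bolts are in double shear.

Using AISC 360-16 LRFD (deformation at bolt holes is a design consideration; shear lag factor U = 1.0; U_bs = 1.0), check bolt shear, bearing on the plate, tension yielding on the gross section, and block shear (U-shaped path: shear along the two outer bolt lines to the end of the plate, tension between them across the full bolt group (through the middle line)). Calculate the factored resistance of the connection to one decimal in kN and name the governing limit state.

335.3 kN (gross-section yield governs)

Bolt shear: A_b = π(16)²/4 = 201.06 mm². φR_n = 0.75 × 579 × 201.06 × 9 × 2 = 1571.6 kN.
Bearing (6 mm plate, F_u = 450 MPa): end bolts L_c = 24 − 18/2 = 15, R_n = min(1.2×15×6×450, 2.4×16×6×450) = 48.6 kN/bolt; interior L_c = 61 − 18 = 43, R_n = 103.68 kN/bolt. φR_n = 0.75 × (3×48.6 + 6×103.68) = 575.9 kN.
Tension yield (gross): A_g = 180×6 = 1080 mm². φR_n = 0.90 × 345 × 1080 = 335.3 kN.
Block shear: shear path 2×[24+2×61] = 2×146 mm, A_gv = 1752, A_nv = 2×(146 − 2.5×20)×6 = 1152 mm²; tension across gage: (108 − 2×20)×6 = 408 mm². R_n = min(0.6×450×1152, 0.6×345×1752) + 1.0×450×408 = min(311.04, 362.66) + 183.6 = 494.64 kN. φR_n = 0.75 × 494.64 = 371.0 kN.
Governing: min(1571.6, 575.9, 335.3, 371.0) = 335.3 kN → gross-section yield.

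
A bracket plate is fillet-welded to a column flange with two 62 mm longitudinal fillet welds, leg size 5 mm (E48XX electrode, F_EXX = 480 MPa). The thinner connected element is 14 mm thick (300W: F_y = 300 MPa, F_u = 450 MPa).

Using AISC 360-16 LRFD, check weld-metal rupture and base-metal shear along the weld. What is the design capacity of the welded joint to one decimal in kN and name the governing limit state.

94.7 kN (weld metal governs)

Weld metal: throat = 0.707×5 = 3.535 mm, L = 2×62 = 124 mm. φR_n = 0.75 × 0.6 × 480 × 3.535 × 124 = 94.7 kN.
Base metal shear (14 mm plate): yield φR_n = 1.0×0.6×300×14×124 = 312.5 kN; rupture φR_n = 0.75×0.6×450×14×124 = 351.5 kN; take 312.5 kN (yield).
Governing: min(94.7, 312.5) = 94.7 kN → weld metal.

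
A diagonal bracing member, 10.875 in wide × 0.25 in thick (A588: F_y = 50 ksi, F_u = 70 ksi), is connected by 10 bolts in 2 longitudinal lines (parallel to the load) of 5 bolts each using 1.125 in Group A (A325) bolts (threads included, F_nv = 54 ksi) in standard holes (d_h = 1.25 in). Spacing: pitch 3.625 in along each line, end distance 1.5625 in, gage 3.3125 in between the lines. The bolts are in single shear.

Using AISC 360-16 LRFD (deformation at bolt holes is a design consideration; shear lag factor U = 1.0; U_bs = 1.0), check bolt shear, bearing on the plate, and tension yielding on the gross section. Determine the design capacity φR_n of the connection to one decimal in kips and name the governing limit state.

122.3 kips (gross-section yield governs)

Bolt shear: A_b = π(1.125)²/4 = 0.99402 in². φR_n = 0.75 × 54 × 0.99402 × 10 × 1 = 402.6 kips.
Bearing (0.25 in plate, F_u = 70 ksi): end bolts L_c = 1.5625 − 1.25/2 = 0.9375, R_n = min(1.2×0.9375×0.25×70, 2.4×1.125×0.25×70) = 19.688 kips/bolt; interior L_c = 3.625 − 1.25 = 2.375, R_n = 47.25 kips/bolt. φR_n = 0.75 × (2×19.688 + 8×47.25) = 313.0 kips.
Tension yield (gross): A_g = 10.875×0.25 = 2.7188 in². φR_n = 0.90 × 50 × 2.7188 = 122.3 kips.
Governing: min(402.6, 313.0, 122.3) = 122.3 kips → gross-section yield.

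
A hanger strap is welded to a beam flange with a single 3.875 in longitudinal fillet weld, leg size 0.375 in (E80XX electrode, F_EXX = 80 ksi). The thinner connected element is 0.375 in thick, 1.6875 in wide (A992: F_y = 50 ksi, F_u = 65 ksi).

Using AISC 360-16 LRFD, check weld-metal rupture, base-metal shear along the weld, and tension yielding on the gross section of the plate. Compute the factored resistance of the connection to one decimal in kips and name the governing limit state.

28.5 kips (gross-section yield governs)

Weld metal: throat = 0.707×0.375 = 0.26513 in, L = 3.875 in. φR_n = 0.75 × 0.6 × 80 × 0.26513 × 3.875 = 37.0 kips.
Base metal shear (0.375 in plate): yield φR_n = 1.0×0.6×50×0.375×3.875 = 43.6 kips; rupture φR_n = 0.75×0.6×65×0.375×3.875 = 42.5 kips; take 42.5 kips (rupture).
Tension yield (gross): A_g = 1.6875×0.375 = 0.63281 in². φR_n = 0.90 × 50 × 0.63281 = 28.5 kips.
Governing: min(37.0, 42.5, 28.5) = 28.5 kips → gross-section yield.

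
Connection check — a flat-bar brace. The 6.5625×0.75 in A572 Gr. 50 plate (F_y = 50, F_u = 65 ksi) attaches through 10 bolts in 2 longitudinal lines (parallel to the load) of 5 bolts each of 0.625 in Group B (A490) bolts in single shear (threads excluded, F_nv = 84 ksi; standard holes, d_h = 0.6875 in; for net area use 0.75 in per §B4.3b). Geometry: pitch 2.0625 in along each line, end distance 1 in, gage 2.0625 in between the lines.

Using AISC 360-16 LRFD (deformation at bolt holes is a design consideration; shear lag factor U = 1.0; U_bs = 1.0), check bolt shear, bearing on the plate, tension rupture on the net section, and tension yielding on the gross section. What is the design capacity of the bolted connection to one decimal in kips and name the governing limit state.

Bolt shear: A_b = π(0.625)²/4 = 0.3068 in². φR_n = 0.75 × 84 × 0.3068 × 10 × 1 = 193.3 kips.
Bearing (0.75 in plate, F_u = 65 ksi): end bolts L_c = 1 − 0.6875/2 = 0.65625, R_n = min(1.2×0.65625×0.75×65, 2.4×0.625×0.75×65) = 38.391 kips/bolt; interior L_c = 2.0625 − 0.6875 = 1.375, R_n = 73.125 kips/bolt. φR_n = 0.75 × (2×38.391 + 8×73.125) = 496.3 kips.
Tension rupture (net): A_n = (6.5625 − 2×0.75)×0.75 = 3.7969 in² (U = 1.0, A_e = A_n). φR_n = 0.75 × 65 × 3.7969 = 185.1 kips.
Tension yield (gross): A_g = 6.5625×0.75 = 4.9219 in². φR_n = 0.90 × 50 × 4.9219 = 221.5 kips.
Governing: min(193.3, 496.3, 185.1, 221.5) = 185.1 kips → net-section rupture.

185.1 kips (net-section rupture governs)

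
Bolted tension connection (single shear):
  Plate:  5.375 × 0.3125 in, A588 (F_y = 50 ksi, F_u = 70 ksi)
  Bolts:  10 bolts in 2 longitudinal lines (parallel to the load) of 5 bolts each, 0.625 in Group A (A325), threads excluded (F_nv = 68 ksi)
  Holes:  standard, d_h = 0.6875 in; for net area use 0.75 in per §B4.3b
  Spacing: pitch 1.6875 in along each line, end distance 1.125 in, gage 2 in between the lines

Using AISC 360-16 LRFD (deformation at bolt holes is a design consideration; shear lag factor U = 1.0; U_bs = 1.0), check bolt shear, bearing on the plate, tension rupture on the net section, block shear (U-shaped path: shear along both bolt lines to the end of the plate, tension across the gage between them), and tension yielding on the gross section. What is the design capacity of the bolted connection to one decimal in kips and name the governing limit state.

63.6 kips (net-section rupture governs)

Bolt shear: A_b = π(0.625)²/4 = 0.3068 in². φR_n = 0.75 × 68 × 0.3068 × 10 × 1 = 156.5 kips.
Bearing (0.3125 in plate, F_u = 70 ksi): end bolts L_c = 1.125 − 0.6875/2 = 0.78125, R_n = min(1.2×0.78125×0.3125×70, 2.4×0.625×0.3125×70) = 20.508 kips/bolt; interior L_c = 1.6875 − 0.6875 = 1, R_n = 26.25 kips/bolt. φR_n = 0.75 × (2×20.508 + 8×26.25) = 188.3 kips.
Tension rupture (net): A_n = (5.375 − 2×0.75)×0.3125 = 1.2109 in² (U = 1.0, A_e = A_n). φR_n = 0.75 × 70 × 1.2109 = 63.6 kips.
Block shear: shear path 2×[1.125+4×1.6875] = 2×7.875 in, A_gv = 4.9219, A_nv = 2×(7.875 − 4.5×0.75)×0.3125 = 2.8125 in²; tension across gage: (2 − 1×0.75)×0.3125 = 0.39063 in². R_n = min(0.6×70×2.8125, 0.6×50×4.9219) + 1.0×70×0.39063 = min(118.13, 147.66) + 27.344 = 145.47 kips. φR_n = 0.75 × 145.47 = 109.1 kips.
Tension yield (gross): A_g = 5.375×0.3125 = 1.6797 in². φR_n = 0.90 × 50 × 1.6797 = 75.6 kips.
Governing: min(156.5, 188.3, 63.6, 109.1, 75.6) = 63.6 kips → net-section rupture.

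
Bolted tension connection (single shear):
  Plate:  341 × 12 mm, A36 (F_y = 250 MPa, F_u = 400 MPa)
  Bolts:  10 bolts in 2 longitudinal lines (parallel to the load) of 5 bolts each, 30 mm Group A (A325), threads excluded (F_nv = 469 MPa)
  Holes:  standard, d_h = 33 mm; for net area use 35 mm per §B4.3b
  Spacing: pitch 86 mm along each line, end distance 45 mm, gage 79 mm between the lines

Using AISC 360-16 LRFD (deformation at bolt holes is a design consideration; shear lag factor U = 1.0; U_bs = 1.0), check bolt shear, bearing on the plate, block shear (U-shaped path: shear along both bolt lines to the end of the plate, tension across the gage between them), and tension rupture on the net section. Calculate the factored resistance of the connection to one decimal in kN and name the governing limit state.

Bolt shear: A_b = π(30)²/4 = 706.86 mm². φR_n = 0.75 × 469 × 706.86 × 10 × 1 = 2486.4 kN.
Bearing (12 mm plate, F_u = 400 MPa): end bolts L_c = 45 − 33/2 = 28.5, R_n = min(1.2×28.5×12×400, 2.4×30×12×400) = 164.16 kN/bolt; interior L_c = 86 − 33 = 53, R_n = 305.28 kN/bolt. φR_n = 0.75 × (2×164.16 + 8×305.28) = 2077.9 kN.
Block shear: shear path 2×[45+4×86] = 2×389 mm, A_gv = 9336, A_nv = 2×(389 − 4.5×35)×12 = 5556 mm²; tension across gage: (79 − 1×35)×12 = 528 mm². R_n = min(0.6×400×5556, 0.6×250×9336) + 1.0×400×528 = min(1333.4, 1400.4) + 211.2 = 1544.6 kN. φR_n = 0.75 × 1544.6 = 1158.5 kN.
Tension rupture (net): A_n = (341 − 2×35)×12 = 3252 mm² (U = 1.0, A_e = A_n). φR_n = 0.75 × 400 × 3252 = 975.6 kN.
Governing: min(2486.4, 2077.9, 1158.5, 975.6) = 975.6 kN → net-section rupture.

975.6 kN (net-section rupture governs)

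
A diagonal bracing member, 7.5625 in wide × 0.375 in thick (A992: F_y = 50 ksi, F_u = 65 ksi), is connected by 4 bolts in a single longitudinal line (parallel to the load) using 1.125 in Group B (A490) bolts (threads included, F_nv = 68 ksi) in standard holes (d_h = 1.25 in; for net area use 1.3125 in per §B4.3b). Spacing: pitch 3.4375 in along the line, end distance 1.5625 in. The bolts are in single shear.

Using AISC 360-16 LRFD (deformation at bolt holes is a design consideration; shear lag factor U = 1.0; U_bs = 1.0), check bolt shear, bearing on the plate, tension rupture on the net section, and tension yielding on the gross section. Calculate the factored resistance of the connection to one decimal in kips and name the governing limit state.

114.3 kips (net-section rupture governs)

Bolt shear: A_b = π(1.125)²/4 = 0.99402 in². φR_n = 0.75 × 68 × 0.99402 × 4 × 1 = 202.8 kips.
Bearing (0.375 in plate, F_u = 65 ksi): end bolts L_c = 1.5625 − 1.25/2 = 0.9375, R_n = min(1.2×0.9375×0.375×65, 2.4×1.125×0.375×65) = 27.422 kips/bolt; interior L_c = 3.4375 − 1.25 = 2.1875, R_n = 63.984 kips/bolt. φR_n = 0.75 × (1×27.422 + 3×63.984) = 164.5 kips.
Tension rupture (net): A_n = (7.5625 − 1×1.3125)×0.375 = 2.3438 in² (U = 1.0, A_e = A_n). φR_n = 0.75 × 65 × 2.3438 = 114.3 kips.
Tension yield (gross): A_g = 7.5625×0.375 = 2.8359 in². φR_n = 0.90 × 50 × 2.8359 = 127.6 kips.
Governing: min(202.8, 164.5, 114.3, 127.6) = 114.3 kips → net-section rupture.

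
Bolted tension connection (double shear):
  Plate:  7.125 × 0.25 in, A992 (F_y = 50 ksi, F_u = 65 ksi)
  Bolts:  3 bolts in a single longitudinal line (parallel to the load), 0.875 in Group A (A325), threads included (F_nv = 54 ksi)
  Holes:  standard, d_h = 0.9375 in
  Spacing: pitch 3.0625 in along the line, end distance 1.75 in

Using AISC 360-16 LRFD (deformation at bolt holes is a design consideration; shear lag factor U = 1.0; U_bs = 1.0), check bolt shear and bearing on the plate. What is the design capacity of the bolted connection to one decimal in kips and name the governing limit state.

69.9 kips (bearing governs)

Bolt shear: A_b = π(0.875)²/4 = 0.60132 in². φR_n = 0.75 × 54 × 0.60132 × 3 × 2 = 146.1 kips.
Bearing (0.25 in plate, F_u = 65 ksi): end bolts L_c = 1.75 − 0.9375/2 = 1.28125, R_n = min(1.2×1.28125×0.25×65, 2.4×0.875×0.25×65) = 24.984 kips/bolt; interior L_c = 3.0625 − 0.9375 = 2.125, R_n = 34.125 kips/bolt. φR_n = 0.75 × (1×24.984 + 2×34.125) = 69.9 kips.
Governing: min(146.1, 69.9) = 69.9 kips → bearing.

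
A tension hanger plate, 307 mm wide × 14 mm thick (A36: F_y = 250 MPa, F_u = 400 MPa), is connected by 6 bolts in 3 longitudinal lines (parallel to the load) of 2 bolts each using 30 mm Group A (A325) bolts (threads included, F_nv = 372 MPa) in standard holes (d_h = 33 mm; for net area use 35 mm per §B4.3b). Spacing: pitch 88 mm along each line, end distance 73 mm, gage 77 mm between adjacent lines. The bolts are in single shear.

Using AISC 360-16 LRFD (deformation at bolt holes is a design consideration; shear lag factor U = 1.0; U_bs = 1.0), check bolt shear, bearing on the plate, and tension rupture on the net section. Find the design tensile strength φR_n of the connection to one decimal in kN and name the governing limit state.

848.4 kN (net-section rupture governs)

Bolt shear: A_b = π(30)²/4 = 706.86 mm². φR_n = 0.75 × 372 × 706.86 × 6 × 1 = 1183.3 kN.
Bearing (14 mm plate, F_u = 400 MPa): end bolts L_c = 73 − 33/2 = 56.5, R_n = min(1.2×56.5×14×400, 2.4×30×14×400) = 379.68 kN/bolt; interior L_c = 88 − 33 = 55, R_n = 369.6 kN/bolt. φR_n = 0.75 × (3×379.68 + 3×369.6) = 1685.9 kN.
Tension rupture (net): A_n = (307 − 3×35)×14 = 2828 mm² (U = 1.0, A_e = A_n). φR_n = 0.75 × 400 × 2828 = 848.4 kN.
Governing: min(1183.3, 1685.9, 848.4) = 848.4 kN → net-section rupture.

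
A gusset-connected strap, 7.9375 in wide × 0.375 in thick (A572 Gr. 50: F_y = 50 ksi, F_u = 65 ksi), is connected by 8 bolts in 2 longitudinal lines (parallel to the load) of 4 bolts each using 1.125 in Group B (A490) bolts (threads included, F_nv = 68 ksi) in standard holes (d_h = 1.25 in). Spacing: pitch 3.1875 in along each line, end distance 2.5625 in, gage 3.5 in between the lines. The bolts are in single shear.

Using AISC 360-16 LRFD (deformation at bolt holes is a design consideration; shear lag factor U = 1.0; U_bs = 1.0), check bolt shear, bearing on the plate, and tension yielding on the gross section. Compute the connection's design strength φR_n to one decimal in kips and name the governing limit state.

133.9 kips (gross-section yield governs)

Bolt shear: A_b = π(1.125)²/4 = 0.99402 in². φR_n = 0.75 × 68 × 0.99402 × 8 × 1 = 405.6 kips.
Bearing (0.375 in plate, F_u = 65 ksi): end bolts L_c = 2.5625 − 1.25/2 = 1.9375, R_n = min(1.2×1.9375×0.375×65, 2.4×1.125×0.375×65) = 56.672 kips/bolt; interior L_c = 3.1875 − 1.25 = 1.9375, R_n = 56.672 kips/bolt. φR_n = 0.75 × (2×56.672 + 6×56.672) = 340.0 kips.
Tension yield (gross): A_g = 7.9375×0.375 = 2.9766 in². φR_n = 0.90 × 50 × 2.9766 = 133.9 kips.
Governing: min(405.6, 340.0, 133.9) = 133.9 kips → gross-section yield.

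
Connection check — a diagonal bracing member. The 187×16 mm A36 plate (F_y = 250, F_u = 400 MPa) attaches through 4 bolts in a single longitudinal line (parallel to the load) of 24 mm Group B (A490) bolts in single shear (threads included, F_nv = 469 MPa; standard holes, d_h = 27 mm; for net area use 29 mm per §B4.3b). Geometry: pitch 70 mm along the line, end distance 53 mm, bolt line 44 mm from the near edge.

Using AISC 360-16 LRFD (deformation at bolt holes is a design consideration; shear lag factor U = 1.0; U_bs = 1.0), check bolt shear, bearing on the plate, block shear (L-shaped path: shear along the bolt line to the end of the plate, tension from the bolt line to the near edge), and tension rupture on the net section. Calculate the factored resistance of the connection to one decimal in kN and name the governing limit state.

606.7 kN (block shear governs)

Bolt shear: A_b = π(24)²/4 = 452.39 mm². φR_n = 0.75 × 469 × 452.39 × 4 × 1 = 636.5 kN.
Bearing (16 mm plate, F_u = 400 MPa): end bolts L_c = 53 − 27/2 = 39.5, R_n = min(1.2×39.5×16×400, 2.4×24×16×400) = 303.36 kN/bolt; interior L_c = 70 − 27 = 43, R_n = 330.24 kN/bolt. φR_n = 0.75 × (1×303.36 + 3×330.24) = 970.6 kN.
Block shear: shear path 1×[53+3×70] = 1×263 mm, A_gv = 4208, A_nv = 1×(263 − 3.5×29)×16 = 2584 mm²; tension to near edge: (44 − 0.5×29)×16 = 472 mm². R_n = min(0.6×400×2584, 0.6×250×4208) + 1.0×400×472 = min(620.16, 631.2) + 188.8 = 808.96 kN. φR_n = 0.75 × 808.96 = 606.7 kN.
Tension rupture (net): A_n = (187 − 1×29)×16 = 2528 mm² (U = 1.0, A_e = A_n). φR_n = 0.75 × 400 × 2528 = 758.4 kN.
Governing: min(636.5, 970.6, 606.7, 758.4) = 606.7 kN → block shear.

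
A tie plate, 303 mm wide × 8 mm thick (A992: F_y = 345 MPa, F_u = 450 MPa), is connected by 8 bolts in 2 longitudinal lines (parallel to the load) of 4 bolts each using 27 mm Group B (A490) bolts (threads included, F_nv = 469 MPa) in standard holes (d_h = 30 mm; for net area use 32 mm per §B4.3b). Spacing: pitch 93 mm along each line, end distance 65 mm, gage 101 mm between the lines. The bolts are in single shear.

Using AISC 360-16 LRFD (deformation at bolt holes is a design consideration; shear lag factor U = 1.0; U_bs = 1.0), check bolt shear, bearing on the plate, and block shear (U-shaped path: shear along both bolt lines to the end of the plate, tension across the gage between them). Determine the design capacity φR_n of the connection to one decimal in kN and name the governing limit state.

938.0 kN (block shear governs)

Bolt shear: A_b = π(27)²/4 = 572.56 mm². φR_n = 0.75 × 469 × 572.56 × 8 × 1 = 1611.2 kN.
Bearing (8 mm plate, F_u = 450 MPa): end bolts L_c = 65 − 30/2 = 50, R_n = min(1.2×50×8×450, 2.4×27×8×450) = 216 kN/bolt; interior L_c = 93 − 30 = 63, R_n = 233.28 kN/bolt. φR_n = 0.75 × (2×216 + 6×233.28) = 1373.8 kN.
Block shear: shear path 2×[65+3×93] = 2×344 mm, A_gv = 5504, A_nv = 2×(344 − 3.5×32)×8 = 3712 mm²; tension across gage: (101 − 1×32)×8 = 552 mm². R_n = min(0.6×450×3712, 0.6×345×5504) + 1.0×450×552 = min(1002.2, 1139.3) + 248.4 = 1250.6 kN. φR_n = 0.75 × 1250.6 = 938.0 kN.
Governing: min(1611.2, 1373.8, 938.0) = 938.0 kN → block shear.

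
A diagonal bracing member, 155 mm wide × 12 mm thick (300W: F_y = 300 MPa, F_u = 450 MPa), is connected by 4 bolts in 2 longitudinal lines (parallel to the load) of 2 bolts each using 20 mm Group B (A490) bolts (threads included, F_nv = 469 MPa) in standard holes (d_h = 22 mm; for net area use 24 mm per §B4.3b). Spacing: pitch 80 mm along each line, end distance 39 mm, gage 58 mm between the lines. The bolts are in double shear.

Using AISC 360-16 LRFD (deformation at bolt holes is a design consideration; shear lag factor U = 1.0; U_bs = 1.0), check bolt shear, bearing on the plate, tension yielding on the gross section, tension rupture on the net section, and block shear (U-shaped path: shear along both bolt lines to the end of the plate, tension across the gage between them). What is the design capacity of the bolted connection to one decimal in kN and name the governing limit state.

433.4 kN (net-section rupture governs)

Bolt shear: A_b = π(20)²/4 = 314.16 mm². φR_n = 0.75 × 469 × 314.16 × 4 × 2 = 884.0 kN.
Bearing (12 mm plate, F_u = 450 MPa): end bolts L_c = 39 − 22/2 = 28, R_n = min(1.2×28×12×450, 2.4×20×12×450) = 181.44 kN/bolt; interior L_c = 80 − 22 = 58, R_n = 259.2 kN/bolt. φR_n = 0.75 × (2×181.44 + 2×259.2) = 661.0 kN.
Tension yield (gross): A_g = 155×12 = 1860 mm². φR_n = 0.90 × 300 × 1860 = 502.2 kN.
Tension rupture (net): A_n = (155 − 2×24)×12 = 1284 mm² (U = 1.0, A_e = A_n). φR_n = 0.75 × 450 × 1284 = 433.4 kN.
Block shear: shear path 2×[39+1×80] = 2×119 mm, A_gv = 2856, A_nv = 2×(119 − 1.5×24)×12 = 1992 mm²; tension across gage: (58 − 1×24)×12 = 408 mm². R_n = min(0.6×450×1992, 0.6×300×2856) + 1.0×450×408 = min(537.84, 514.08) + 183.6 = 697.68 kN. φR_n = 0.75 × 697.68 = 523.3 kN.
Governing: min(884.0, 661.0, 502.2, 433.4, 523.3) = 433.4 kN → net-section rupture.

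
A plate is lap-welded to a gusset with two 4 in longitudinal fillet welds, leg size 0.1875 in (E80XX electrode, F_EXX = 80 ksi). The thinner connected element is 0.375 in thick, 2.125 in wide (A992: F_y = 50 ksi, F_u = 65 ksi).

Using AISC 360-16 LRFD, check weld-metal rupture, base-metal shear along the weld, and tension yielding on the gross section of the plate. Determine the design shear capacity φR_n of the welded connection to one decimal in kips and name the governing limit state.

Weld metal: throat = 0.707×0.1875 = 0.13256 in, L = 2×4 = 8 in. φR_n = 0.75 × 0.6 × 80 × 0.13256 × 8 = 38.2 kips.
Base metal shear (0.375 in plate): yield φR_n = 1.0×0.6×50×0.375×8 = 90.0 kips; rupture φR_n = 0.75×0.6×65×0.375×8 = 87.8 kips; take 87.8 kips (rupture).
Tension yield (gross): A_g = 2.125×0.375 = 0.79688 in². φR_n = 0.90 × 50 × 0.79688 = 35.9 kips.
Governing: min(38.2, 87.8, 35.9) = 35.9 kips → gross-section yield.

35.9 kips (gross-section yield governs)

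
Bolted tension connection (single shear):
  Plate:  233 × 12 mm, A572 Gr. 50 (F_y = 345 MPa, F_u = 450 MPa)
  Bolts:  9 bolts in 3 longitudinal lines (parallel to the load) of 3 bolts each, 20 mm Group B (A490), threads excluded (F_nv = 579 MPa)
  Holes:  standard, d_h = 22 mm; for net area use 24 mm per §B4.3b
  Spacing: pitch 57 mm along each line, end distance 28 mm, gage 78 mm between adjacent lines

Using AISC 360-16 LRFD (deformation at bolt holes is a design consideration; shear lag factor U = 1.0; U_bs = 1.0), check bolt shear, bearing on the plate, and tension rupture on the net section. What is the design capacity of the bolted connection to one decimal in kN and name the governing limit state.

652.1 kN (net-section rupture governs)

Bolt shear: A_b = π(20)²/4 = 314.16 mm². φR_n = 0.75 × 579 × 314.16 × 9 × 1 = 1227.8 kN.
Bearing (12 mm plate, F_u = 450 MPa): end bolts L_c = 28 − 22/2 = 17, R_n = min(1.2×17×12×450, 2.4×20×12×450) = 110.16 kN/bolt; interior L_c = 57 − 22 = 35, R_n = 226.8 kN/bolt. φR_n = 0.75 × (3×110.16 + 6×226.8) = 1268.5 kN.
Tension rupture (net): A_n = (233 − 3×24)×12 = 1932 mm² (U = 1.0, A_e = A_n). φR_n = 0.75 × 450 × 1932 = 652.1 kN.
Governing: min(1227.8, 1268.5, 652.1) = 652.1 kN → net-section rupture.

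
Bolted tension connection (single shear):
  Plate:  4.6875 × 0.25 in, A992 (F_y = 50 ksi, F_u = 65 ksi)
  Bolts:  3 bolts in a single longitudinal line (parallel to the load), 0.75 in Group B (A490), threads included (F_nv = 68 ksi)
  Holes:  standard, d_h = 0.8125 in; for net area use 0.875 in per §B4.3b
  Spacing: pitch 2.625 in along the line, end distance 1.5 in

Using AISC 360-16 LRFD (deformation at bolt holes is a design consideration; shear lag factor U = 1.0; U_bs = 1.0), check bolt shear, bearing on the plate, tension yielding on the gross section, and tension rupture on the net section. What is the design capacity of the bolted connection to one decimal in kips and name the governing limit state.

46.5 kips (net-section rupture governs)

Bolt shear: A_b = π(0.75)²/4 = 0.44179 in². φR_n = 0.75 × 68 × 0.44179 × 3 × 1 = 67.6 kips.
Bearing (0.25 in plate, F_u = 65 ksi): end bolts L_c = 1.5 − 0.8125/2 = 1.09375, R_n = min(1.2×1.09375×0.25×65, 2.4×0.75×0.25×65) = 21.328 kips/bolt; interior L_c = 2.625 − 0.8125 = 1.8125, R_n = 29.25 kips/bolt. φR_n = 0.75 × (1×21.328 + 2×29.25) = 59.9 kips.
Tension yield (gross): A_g = 4.6875×0.25 = 1.1719 in². φR_n = 0.90 × 50 × 1.1719 = 52.7 kips.
Tension rupture (net): A_n = (4.6875 − 1×0.875)×0.25 = 0.95313 in² (U = 1.0, A_e = A_n). φR_n = 0.75 × 65 × 0.95313 = 46.5 kips.
Governing: min(67.6, 59.9, 52.7, 46.5) = 46.5 kips → net-section rupture.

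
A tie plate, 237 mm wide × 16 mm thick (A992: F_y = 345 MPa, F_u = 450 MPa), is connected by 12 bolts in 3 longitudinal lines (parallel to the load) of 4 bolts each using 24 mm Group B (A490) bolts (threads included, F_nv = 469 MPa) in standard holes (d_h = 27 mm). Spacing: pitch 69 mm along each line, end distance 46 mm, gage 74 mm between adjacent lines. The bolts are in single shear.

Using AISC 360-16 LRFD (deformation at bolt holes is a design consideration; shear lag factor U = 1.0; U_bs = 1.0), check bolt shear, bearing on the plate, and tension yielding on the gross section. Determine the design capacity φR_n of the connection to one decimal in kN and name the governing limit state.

1177.4 kN (gross-section yield governs)

Bolt shear: A_b = π(24)²/4 = 452.39 mm². φR_n = 0.75 × 469 × 452.39 × 12 × 1 = 1909.5 kN.
Bearing (16 mm plate, F_u = 450 MPa): end bolts L_c = 46 − 27/2 = 32.5, R_n = min(1.2×32.5×16×450, 2.4×24×16×450) = 280.8 kN/bolt; interior L_c = 69 − 27 = 42, R_n = 362.88 kN/bolt. φR_n = 0.75 × (3×280.8 + 9×362.88) = 3081.2 kN.
Tension yield (gross): A_g = 237×16 = 3792 mm². φR_n = 0.90 × 345 × 3792 = 1177.4 kN.
Governing: min(1909.5, 3081.2, 1177.4) = 1177.4 kN → gross-section yield.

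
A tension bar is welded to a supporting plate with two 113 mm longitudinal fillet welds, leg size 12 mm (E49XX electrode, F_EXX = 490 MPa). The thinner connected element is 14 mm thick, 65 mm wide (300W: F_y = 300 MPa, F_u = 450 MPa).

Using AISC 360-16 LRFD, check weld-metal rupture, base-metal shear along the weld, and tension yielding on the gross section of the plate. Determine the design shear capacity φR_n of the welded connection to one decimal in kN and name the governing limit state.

245.7 kN (gross-section yield governs)

Weld metal: throat = 0.707×12 = 8.484 mm, L = 2×113 = 226 mm. φR_n = 0.75 × 0.6 × 490 × 8.484 × 226 = 422.8 kN.
Base metal shear (14 mm plate): yield φR_n = 1.0×0.6×300×14×226 = 569.5 kN; rupture φR_n = 0.75×0.6×450×14×226 = 640.7 kN; take 569.5 kN (yield).
Tension yield (gross): A_g = 65×14 = 910 mm². φR_n = 0.90 × 300 × 910 = 245.7 kN.
Governing: min(422.8, 569.5, 245.7) = 245.7 kN → gross-section yield.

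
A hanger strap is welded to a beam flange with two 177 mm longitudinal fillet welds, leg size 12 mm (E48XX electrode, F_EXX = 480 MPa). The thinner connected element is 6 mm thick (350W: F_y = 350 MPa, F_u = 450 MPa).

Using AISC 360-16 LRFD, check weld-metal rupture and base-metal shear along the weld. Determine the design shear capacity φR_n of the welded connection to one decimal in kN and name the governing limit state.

430.1 kN (base-metal shear governs)

Weld metal: throat = 0.707×12 = 8.484 mm, L = 2×177 = 354 mm. φR_n = 0.75 × 0.6 × 480 × 8.484 × 354 = 648.7 kN.
Base metal shear (6 mm plate): yield φR_n = 1.0×0.6×350×6×354 = 446.0 kN; rupture φR_n = 0.75×0.6×450×6×354 = 430.1 kN; take 430.1 kN (rupture).
Governing: min(648.7, 430.1) = 430.1 kN → base-metal shear.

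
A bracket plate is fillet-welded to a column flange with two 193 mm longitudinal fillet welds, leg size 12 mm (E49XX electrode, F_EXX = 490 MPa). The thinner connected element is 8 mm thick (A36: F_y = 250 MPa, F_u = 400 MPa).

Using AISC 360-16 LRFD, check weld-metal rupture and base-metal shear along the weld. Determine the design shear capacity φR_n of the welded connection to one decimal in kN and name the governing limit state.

Weld metal: throat = 0.707×12 = 8.484 mm, L = 2×193 = 386 mm. φR_n = 0.75 × 0.6 × 490 × 8.484 × 386 = 722.1 kN.
Base metal shear (8 mm plate): yield φR_n = 1.0×0.6×250×8×386 = 463.2 kN; rupture φR_n = 0.75×0.6×400×8×386 = 555.8 kN; take 463.2 kN (yield).
Governing: min(722.1, 463.2) = 463.2 kN → base-metal shear.

463.2 kN (base-metal shear governs)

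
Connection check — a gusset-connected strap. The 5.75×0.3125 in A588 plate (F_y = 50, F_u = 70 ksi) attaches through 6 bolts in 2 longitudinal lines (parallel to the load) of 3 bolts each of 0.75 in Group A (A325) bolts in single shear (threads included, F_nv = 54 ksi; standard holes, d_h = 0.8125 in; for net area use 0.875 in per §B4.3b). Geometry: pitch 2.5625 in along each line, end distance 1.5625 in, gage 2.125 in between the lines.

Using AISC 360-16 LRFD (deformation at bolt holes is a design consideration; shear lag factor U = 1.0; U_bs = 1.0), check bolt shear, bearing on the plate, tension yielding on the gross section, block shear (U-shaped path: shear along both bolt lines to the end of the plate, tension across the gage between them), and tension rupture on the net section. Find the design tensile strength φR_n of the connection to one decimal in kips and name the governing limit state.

Bolt shear: A_b = π(0.75)²/4 = 0.44179 in². φR_n = 0.75 × 54 × 0.44179 × 6 × 1 = 107.4 kips.
Bearing (0.3125 in plate, F_u = 70 ksi): end bolts L_c = 1.5625 − 0.8125/2 = 1.15625, R_n = min(1.2×1.15625×0.3125×70, 2.4×0.75×0.3125×70) = 30.352 kips/bolt; interior L_c = 2.5625 − 0.8125 = 1.75, R_n = 39.375 kips/bolt. φR_n = 0.75 × (2×30.352 + 4×39.375) = 163.7 kips.
Tension yield (gross): A_g = 5.75×0.3125 = 1.7969 in². φR_n = 0.90 × 50 × 1.7969 = 80.9 kips.
Block shear: shear path 2×[1.5625+2×2.5625] = 2×6.6875 in, A_gv = 4.1797, A_nv = 2×(6.6875 − 2.5×0.875)×0.3125 = 2.8125 in²; tension across gage: (2.125 − 1×0.875)×0.3125 = 0.39063 in². R_n = min(0.6×70×2.8125, 0.6×50×4.1797) + 1.0×70×0.39063 = min(118.13, 125.39) + 27.344 = 145.47 kips. φR_n = 0.75 × 145.47 = 109.1 kips.
Tension rupture (net): A_n = (5.75 − 2×0.875)×0.3125 = 1.25 in² (U = 1.0, A_e = A_n). φR_n = 0.75 × 70 × 1.25 = 65.6 kips.
Governing: min(107.4, 163.7, 80.9, 109.1, 65.6) = 65.6 kips → net-section rupture.

65.6 kips (net-section rupture governs)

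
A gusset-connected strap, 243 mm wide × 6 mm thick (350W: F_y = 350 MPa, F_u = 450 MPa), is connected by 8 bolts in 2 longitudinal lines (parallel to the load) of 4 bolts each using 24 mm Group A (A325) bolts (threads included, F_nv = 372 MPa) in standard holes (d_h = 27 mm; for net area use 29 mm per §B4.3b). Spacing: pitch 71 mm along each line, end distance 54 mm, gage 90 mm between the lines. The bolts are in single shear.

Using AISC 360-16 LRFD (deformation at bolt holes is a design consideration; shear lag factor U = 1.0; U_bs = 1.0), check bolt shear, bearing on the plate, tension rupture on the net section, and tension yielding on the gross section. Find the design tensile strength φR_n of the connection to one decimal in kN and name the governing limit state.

Bolt shear: A_b = π(24)²/4 = 452.39 mm². φR_n = 0.75 × 372 × 452.39 × 8 × 1 = 1009.7 kN.
Bearing (6 mm plate, F_u = 450 MPa): end bolts L_c = 54 − 27/2 = 40.5, R_n = min(1.2×40.5×6×450, 2.4×24×6×450) = 131.22 kN/bolt; interior L_c = 71 − 27 = 44, R_n = 142.56 kN/bolt. φR_n = 0.75 × (2×131.22 + 6×142.56) = 838.4 kN.
Tension rupture (net): A_n = (243 − 2×29)×6 = 1110 mm² (U = 1.0, A_e = A_n). φR_n = 0.75 × 450 × 1110 = 374.6 kN.
Tension yield (gross): A_g = 243×6 = 1458 mm². φR_n = 0.90 × 350 × 1458 = 459.3 kN.
Governing: min(1009.7, 838.4, 374.6, 459.3) = 374.6 kN → net-section rupture.

374.6 kN (net-section rupture governs)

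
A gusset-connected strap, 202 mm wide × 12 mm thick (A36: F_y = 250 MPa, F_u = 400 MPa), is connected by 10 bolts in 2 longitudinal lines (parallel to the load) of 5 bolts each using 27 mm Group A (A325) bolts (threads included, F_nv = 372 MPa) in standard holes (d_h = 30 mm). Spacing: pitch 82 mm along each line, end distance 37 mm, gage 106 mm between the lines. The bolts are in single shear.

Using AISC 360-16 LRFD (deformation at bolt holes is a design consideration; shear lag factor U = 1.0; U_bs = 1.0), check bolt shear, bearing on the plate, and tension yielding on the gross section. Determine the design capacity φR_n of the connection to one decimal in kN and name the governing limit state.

545.4 kN (gross-section yield governs)

Bolt shear: A_b = π(27)²/4 = 572.56 mm². φR_n = 0.75 × 372 × 572.56 × 10 × 1 = 1597.4 kN.
Bearing (12 mm plate, F_u = 400 MPa): end bolts L_c = 37 − 30/2 = 22, R_n = min(1.2×22×12×400, 2.4×27×12×400) = 126.72 kN/bolt; interior L_c = 82 − 30 = 52, R_n = 299.52 kN/bolt. φR_n = 0.75 × (2×126.72 + 8×299.52) = 1987.2 kN.
Tension yield (gross): A_g = 202×12 = 2424 mm². φR_n = 0.90 × 250 × 2424 = 545.4 kN.
Governing: min(1597.4, 1987.2, 545.4) = 545.4 kN → gross-section yield.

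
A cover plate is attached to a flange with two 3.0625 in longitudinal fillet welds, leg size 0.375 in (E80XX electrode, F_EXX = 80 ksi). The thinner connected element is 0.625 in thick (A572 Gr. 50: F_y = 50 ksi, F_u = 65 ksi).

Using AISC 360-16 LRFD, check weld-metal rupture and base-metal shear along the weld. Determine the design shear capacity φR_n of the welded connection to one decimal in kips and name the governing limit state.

58.5 kips (weld metal governs)

Weld metal: throat = 0.707×0.375 = 0.26513 in, L = 2×3.0625 = 6.125 in. φR_n = 0.75 × 0.6 × 80 × 0.26513 × 6.125 = 58.5 kips.
Base metal shear (0.625 in plate): yield φR_n = 1.0×0.6×50×0.625×6.125 = 114.8 kips; rupture φR_n = 0.75×0.6×65×0.625×6.125 = 112.0 kips; take 112.0 kips (rupture).
Governing: min(58.5, 112.0) = 58.5 kips → weld metal.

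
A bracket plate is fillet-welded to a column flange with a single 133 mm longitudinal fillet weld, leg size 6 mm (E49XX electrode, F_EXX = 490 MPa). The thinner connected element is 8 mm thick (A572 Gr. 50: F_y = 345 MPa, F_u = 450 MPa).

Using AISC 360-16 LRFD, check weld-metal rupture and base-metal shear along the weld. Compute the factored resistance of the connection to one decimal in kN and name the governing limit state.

Weld metal: throat = 0.707×6 = 4.242 mm, L = 133 mm. φR_n = 0.75 × 0.6 × 490 × 4.242 × 133 = 124.4 kN.
Base metal shear (8 mm plate): yield φR_n = 1.0×0.6×345×8×133 = 220.2 kN; rupture φR_n = 0.75×0.6×450×8×133 = 215.5 kN; take 215.5 kN (rupture).
Governing: min(124.4, 215.5) = 124.4 kN → weld metal.

124.4 kN (weld metal governs)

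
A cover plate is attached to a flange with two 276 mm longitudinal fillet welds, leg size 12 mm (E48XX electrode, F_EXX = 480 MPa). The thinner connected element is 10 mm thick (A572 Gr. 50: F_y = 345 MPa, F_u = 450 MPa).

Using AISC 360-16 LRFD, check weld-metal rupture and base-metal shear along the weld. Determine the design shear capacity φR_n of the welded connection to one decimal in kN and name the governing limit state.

Weld metal: throat = 0.707×12 = 8.484 mm, L = 2×276 = 552 mm. φR_n = 0.75 × 0.6 × 480 × 8.484 × 552 = 1011.6 kN.
Base metal shear (10 mm plate): yield φR_n = 1.0×0.6×345×10×552 = 1142.6 kN; rupture φR_n = 0.75×0.6×450×10×552 = 1117.8 kN; take 1117.8 kN (rupture).
Governing: min(1011.6, 1117.8) = 1011.6 kN → weld metal.

1011.6 kN (weld metal governs)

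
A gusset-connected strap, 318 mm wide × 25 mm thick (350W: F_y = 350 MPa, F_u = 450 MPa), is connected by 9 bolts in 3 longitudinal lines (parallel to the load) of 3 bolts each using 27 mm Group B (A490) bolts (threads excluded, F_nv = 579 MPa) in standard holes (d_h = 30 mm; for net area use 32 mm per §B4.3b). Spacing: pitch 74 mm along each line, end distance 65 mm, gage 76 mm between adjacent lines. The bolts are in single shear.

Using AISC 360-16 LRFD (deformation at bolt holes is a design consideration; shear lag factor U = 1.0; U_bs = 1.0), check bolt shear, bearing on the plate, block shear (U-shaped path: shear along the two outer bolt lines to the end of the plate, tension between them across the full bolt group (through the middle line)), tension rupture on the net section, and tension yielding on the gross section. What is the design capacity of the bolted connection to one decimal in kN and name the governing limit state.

Bolt shear: A_b = π(27)²/4 = 572.56 mm². φR_n = 0.75 × 579 × 572.56 × 9 × 1 = 2237.7 kN.
Bearing (25 mm plate, F_u = 450 MPa): end bolts L_c = 65 − 30/2 = 50, R_n = min(1.2×50×25×450, 2.4×27×25×450) = 675 kN/bolt; interior L_c = 74 − 30 = 44, R_n = 594 kN/bolt. φR_n = 0.75 × (3×675 + 6×594) = 4191.8 kN.
Block shear: shear path 2×[65+2×74] = 2×213 mm, A_gv = 10650, A_nv = 2×(213 − 2.5×32)×25 = 6650 mm²; tension across gage: (152 − 2×32)×25 = 2200 mm². R_n = min(0.6×450×6650, 0.6×350×10650) + 1.0×450×2200 = min(1795.5, 2236.5) + 990 = 2785.5 kN. φR_n = 0.75 × 2785.5 = 2089.1 kN.
Tension rupture (net): A_n = (318 − 3×32)×25 = 5550 mm² (U = 1.0, A_e = A_n). φR_n = 0.75 × 450 × 5550 = 1873.1 kN.
Tension yield (gross): A_g = 318×25 = 7950 mm². φR_n = 0.90 × 350 × 7950 = 2504.3 kN.
Governing: min(2237.7, 4191.8, 2089.1, 1873.1, 2504.3) = 1873.1 kN → net-section rupture.

1873.1 kN (net-section rupture governs)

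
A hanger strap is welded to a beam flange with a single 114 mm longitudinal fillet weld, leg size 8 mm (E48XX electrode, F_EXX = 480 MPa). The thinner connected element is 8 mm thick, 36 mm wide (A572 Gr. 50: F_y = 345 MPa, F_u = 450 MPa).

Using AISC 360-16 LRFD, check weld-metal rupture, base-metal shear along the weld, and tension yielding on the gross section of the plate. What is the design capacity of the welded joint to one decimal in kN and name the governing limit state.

89.4 kN (gross-section yield governs)

Weld metal: throat = 0.707×8 = 5.656 mm, L = 114 mm. φR_n = 0.75 × 0.6 × 480 × 5.656 × 114 = 139.3 kN.
Base metal shear (8 mm plate): yield φR_n = 1.0×0.6×345×8×114 = 188.8 kN; rupture φR_n = 0.75×0.6×450×8×114 = 184.7 kN; take 184.7 kN (rupture).
Tension yield (gross): A_g = 36×8 = 288 mm². φR_n = 0.90 × 345 × 288 = 89.4 kN.
Governing: min(139.3, 184.7, 89.4) = 89.4 kN → gross-section yield.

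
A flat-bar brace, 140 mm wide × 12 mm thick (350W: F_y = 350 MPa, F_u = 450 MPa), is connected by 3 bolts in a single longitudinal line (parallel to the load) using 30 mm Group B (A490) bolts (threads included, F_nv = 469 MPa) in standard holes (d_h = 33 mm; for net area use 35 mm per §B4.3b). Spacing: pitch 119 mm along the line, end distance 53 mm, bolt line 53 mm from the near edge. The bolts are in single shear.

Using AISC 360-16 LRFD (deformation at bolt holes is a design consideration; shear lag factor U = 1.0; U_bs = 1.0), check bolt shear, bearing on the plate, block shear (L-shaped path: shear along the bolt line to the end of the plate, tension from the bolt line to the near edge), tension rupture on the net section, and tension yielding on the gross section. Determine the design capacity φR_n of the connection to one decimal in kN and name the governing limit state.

425.3 kN (net-section rupture governs)

Bolt shear: A_b = π(30)²/4 = 706.86 mm². φR_n = 0.75 × 469 × 706.86 × 3 × 1 = 745.9 kN.
Bearing (12 mm plate, F_u = 450 MPa): end bolts L_c = 53 − 33/2 = 36.5, R_n = min(1.2×36.5×12×450, 2.4×30×12×450) = 236.52 kN/bolt; interior L_c = 119 − 33 = 86, R_n = 388.8 kN/bolt. φR_n = 0.75 × (1×236.52 + 2×388.8) = 760.6 kN.
Block shear: shear path 1×[53+2×119] = 1×291 mm, A_gv = 3492, A_nv = 1×(291 − 2.5×35)×12 = 2442 mm²; tension to near edge: (53 − 0.5×35)×12 = 426 mm². R_n = min(0.6×450×2442, 0.6×350×3492) + 1.0×450×426 = min(659.34, 733.32) + 191.7 = 851.04 kN. φR_n = 0.75 × 851.04 = 638.3 kN.
Tension rupture (net): A_n = (140 − 1×35)×12 = 1260 mm² (U = 1.0, A_e = A_n). φR_n = 0.75 × 450 × 1260 = 425.3 kN.
Tension yield (gross): A_g = 140×12 = 1680 mm². φR_n = 0.90 × 350 × 1680 = 529.2 kN.
Governing: min(745.9, 760.6, 638.3, 425.3, 529.2) = 425.3 kN → net-section rupture.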